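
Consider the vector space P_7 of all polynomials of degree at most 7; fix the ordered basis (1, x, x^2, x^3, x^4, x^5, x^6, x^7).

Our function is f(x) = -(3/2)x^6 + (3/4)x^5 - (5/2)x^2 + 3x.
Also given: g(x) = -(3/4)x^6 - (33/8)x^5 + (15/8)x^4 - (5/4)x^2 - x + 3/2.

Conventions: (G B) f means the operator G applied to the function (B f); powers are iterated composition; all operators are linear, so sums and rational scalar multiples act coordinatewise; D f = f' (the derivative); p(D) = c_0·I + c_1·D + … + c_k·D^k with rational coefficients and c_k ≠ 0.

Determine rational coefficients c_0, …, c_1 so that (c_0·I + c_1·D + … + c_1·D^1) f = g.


D^0 f = -(3/2)x^6 + (3/4)x^5 - (5/2)x^2 + 3x
D^1 f = -9x^5 + (15/4)x^4 - 5x + 3
matching coefficients of g against c_0 f + c_1 Df + … from the top degree down determines the c_i
solution: c_0 = 1/2, c_1 = 1/2

p(D) = (1/2)·I + (1/2)·D, i.e. c_0 = 1/2, c_1 = 1/2


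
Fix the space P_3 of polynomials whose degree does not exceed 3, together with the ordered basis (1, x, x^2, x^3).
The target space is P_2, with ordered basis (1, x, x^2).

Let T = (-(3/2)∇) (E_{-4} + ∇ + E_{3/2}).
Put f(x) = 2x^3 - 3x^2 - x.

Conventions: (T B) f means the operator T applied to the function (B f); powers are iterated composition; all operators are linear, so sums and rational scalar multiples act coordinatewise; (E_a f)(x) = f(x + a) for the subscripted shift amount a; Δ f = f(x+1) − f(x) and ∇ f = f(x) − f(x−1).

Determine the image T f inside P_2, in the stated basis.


the image equals g(x) = -18x^2 + 63x - 777/4

E_{-4} f = 2x^3 - 27x^2 + 119x - 172
∇ f = 6x^2 - 12x + 4
E_{3/2} f = 2x^3 + 6x^2 + (7/2)x - 3/2
(E_{-4} + ∇ + E_{3/2}) f = 4x^3 - 15x^2 + (221/2)x - 339/2
∇ (E_{-4} + ∇ + E_{3/2}) f = 12x^2 - 42x + 259/2
(-(3/2)∇) (E_{-4} + ∇ + E_{3/2}) f = -18x^2 + 63x - 777/4


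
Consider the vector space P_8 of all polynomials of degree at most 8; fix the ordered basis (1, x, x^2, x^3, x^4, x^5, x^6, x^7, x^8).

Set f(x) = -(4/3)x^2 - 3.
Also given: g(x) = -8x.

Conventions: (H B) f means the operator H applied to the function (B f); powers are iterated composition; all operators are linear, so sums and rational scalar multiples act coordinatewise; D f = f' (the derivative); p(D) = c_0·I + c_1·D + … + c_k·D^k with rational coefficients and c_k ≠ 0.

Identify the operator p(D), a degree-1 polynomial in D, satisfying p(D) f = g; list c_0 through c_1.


c_0 = 0, c_1 = 3

D^0 f = -(4/3)x^2 - 3
D^1 f = -(8/3)x
matching coefficients of g against c_0 f + c_1 Df + … from the top degree down determines the c_i
solution: c_0 = 0, c_1 = 3


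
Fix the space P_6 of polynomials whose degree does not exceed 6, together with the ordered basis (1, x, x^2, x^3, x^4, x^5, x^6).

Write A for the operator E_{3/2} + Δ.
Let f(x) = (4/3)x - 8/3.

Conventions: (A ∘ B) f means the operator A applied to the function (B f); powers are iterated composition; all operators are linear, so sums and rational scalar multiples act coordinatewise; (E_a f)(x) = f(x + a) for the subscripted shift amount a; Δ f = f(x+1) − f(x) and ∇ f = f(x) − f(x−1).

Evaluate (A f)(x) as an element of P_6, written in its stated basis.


E_{3/2} f = (4/3)x - 2/3
Δ f = 4/3
(E_{3/2} + Δ) f = (4/3)x + 2/3

the image equals g(x) = (4/3)x + 2/3


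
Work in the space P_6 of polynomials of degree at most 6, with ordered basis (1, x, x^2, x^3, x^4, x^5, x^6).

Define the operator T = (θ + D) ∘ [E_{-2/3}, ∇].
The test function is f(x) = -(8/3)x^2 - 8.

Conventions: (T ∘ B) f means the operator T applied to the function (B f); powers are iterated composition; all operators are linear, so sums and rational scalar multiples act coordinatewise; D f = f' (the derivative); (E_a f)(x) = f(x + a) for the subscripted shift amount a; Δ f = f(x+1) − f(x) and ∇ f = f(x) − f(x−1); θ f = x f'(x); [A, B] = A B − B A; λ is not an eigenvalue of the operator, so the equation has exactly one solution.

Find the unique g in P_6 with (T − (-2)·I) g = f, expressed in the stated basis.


the result is g(x) = -(4/3)x^2 - 4

write g with unknown coordinates in the stated basis and equate coefficients in (T − (-2)·I) g = f
solving from the highest basis element down gives g = -(4/3)x^2 - 4
check: T g = 0
so T g − (-2)·g = -(8/3)x^2 - 8 = f ✓


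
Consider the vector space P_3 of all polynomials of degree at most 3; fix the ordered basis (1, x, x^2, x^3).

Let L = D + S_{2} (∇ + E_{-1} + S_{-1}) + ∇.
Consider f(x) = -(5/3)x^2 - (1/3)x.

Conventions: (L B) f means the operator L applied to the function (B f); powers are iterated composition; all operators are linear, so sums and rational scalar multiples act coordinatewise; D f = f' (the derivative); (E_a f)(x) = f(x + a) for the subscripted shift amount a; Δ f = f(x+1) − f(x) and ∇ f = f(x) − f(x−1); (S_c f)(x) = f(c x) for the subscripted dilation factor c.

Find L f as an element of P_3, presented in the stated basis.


D f = -(10/3)x - 1/3
∇ f = -(10/3)x + 4/3
E_{-1} f = -(5/3)x^2 + 3x - 4/3
S_{-1} f = -(5/3)x^2 + (1/3)x
(∇ + E_{-1} + S_{-1}) f = -(10/3)x^2
S_{2} (∇ + E_{-1} + S_{-1}) f = -(40/3)x^2
∇ f = -(10/3)x + 4/3
(D + S_{2} (∇ + E_{-1} + S_{-1}) + ∇) f = -(40/3)x^2 - (20/3)x + 1

g(x) = -(40/3)x^2 - (20/3)x + 1


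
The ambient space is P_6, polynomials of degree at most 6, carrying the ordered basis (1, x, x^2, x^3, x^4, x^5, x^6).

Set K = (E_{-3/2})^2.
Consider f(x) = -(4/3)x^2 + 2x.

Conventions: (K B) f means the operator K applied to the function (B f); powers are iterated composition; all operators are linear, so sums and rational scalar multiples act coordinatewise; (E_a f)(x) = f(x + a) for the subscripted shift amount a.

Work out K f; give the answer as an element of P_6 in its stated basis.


the image equals g(x) = -(4/3)x^2 + 10x - 18

E_{-3/2} f = -(4/3)x^2 + 6x - 6
E_{-3/2} E_{-3/2} f = -(4/3)x^2 + 10x - 18


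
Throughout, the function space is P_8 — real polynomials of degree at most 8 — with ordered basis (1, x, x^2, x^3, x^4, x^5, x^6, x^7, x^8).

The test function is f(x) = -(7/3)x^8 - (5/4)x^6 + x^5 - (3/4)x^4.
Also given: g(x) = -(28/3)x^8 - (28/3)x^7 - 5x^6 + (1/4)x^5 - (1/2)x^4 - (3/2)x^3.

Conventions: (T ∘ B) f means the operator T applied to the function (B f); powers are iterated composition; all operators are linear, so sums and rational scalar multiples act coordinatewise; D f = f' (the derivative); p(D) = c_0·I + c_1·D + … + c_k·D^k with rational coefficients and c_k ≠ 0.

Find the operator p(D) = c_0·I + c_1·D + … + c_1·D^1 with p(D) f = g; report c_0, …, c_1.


D^0 f = -(7/3)x^8 - (5/4)x^6 + x^5 - (3/4)x^4
D^1 f = -(56/3)x^7 - (15/2)x^5 + 5x^4 - 3x^3
matching coefficients of g against c_0 f + c_1 Df + … from the top degree down determines the c_i
solution: c_0 = 4, c_1 = 1/2

c_0 = 4, c_1 = 1/2


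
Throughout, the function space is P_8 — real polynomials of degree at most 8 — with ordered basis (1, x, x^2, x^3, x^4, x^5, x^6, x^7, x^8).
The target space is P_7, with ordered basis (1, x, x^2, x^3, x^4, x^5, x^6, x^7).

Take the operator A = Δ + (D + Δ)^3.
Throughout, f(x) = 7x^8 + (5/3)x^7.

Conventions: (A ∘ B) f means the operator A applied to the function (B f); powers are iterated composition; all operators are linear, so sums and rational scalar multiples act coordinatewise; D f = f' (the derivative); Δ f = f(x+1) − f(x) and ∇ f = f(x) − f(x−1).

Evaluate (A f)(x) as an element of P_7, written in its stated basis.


g(x) = 56x^7 + (623/3)x^6 + 19243x^5 + (221725/3)x^4 + (520471/3)x^3 + 244251x^2 + (584465/3)x + 204944/3

Δ f = 56x^7 + (623/3)x^6 + 427x^5 + (1645/3)x^4 + (1351/3)x^3 + 231x^2 + (203/3)x + 26/3
D f = 56x^7 + (35/3)x^6
Δ f = 56x^7 + (623/3)x^6 + 427x^5 + (1645/3)x^4 + (1351/3)x^3 + 231x^2 + (203/3)x + 26/3
(D + Δ) f = 112x^7 + (658/3)x^6 + 427x^5 + (1645/3)x^4 + (1351/3)x^3 + 231x^2 + (203/3)x + 26/3
D (D + Δ) f = 784x^6 + 1316x^5 + 2135x^4 + (6580/3)x^3 + 1351x^2 + 462x + 203/3
Δ (D + Δ) f = 784x^6 + 3668x^5 + 9345x^4 + 14770x^3 + 14553x^2 + (24724/3)x + 6167/3
(D + Δ) (D + Δ) f = 1568x^6 + 4984x^5 + 11480x^4 + (50890/3)x^3 + 15904x^2 + (26110/3)x + 6370/3
D (D + Δ) (D + Δ) f = 9408x^5 + 24920x^4 + 45920x^3 + 50890x^2 + 31808x + 26110/3
Δ (D + Δ) (D + Δ) f = 9408x^5 + 48440x^4 + 127120x^3 + 193130x^2 + 162946x + 178808/3
(D + Δ) (D + Δ) (D + Δ) f = 18816x^5 + 73360x^4 + 173040x^3 + 244020x^2 + 194754x + 68306
(Δ + (D + Δ)^3) f = 56x^7 + (623/3)x^6 + 19243x^5 + (221725/3)x^4 + (520471/3)x^3 + 244251x^2 + (584465/3)x + 204944/3


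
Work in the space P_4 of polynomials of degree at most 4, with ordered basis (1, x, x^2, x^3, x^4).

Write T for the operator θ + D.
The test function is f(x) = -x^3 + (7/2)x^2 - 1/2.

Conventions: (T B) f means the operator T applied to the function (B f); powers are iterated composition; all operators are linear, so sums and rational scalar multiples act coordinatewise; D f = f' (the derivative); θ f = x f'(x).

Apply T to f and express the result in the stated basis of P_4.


θ f = -3x^3 + 7x^2
D f = -3x^2 + 7x
(θ + D) f = -3x^3 + 4x^2 + 7x

the result is g(x) = -3x^3 + 4x^2 + 7x


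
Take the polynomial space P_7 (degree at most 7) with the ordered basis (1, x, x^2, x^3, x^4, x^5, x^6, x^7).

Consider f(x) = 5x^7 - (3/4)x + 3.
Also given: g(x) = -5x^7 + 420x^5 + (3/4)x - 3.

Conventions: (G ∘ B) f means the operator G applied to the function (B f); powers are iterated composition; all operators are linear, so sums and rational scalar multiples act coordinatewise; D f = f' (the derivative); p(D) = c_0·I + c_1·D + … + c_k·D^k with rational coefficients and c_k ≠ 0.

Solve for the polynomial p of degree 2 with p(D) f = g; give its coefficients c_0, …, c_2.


D^0 f = 5x^7 - (3/4)x + 3
D^1 f = 35x^6 - 3/4
D^2 f = 210x^5
matching coefficients of g against c_0 f + c_1 Df + … from the top degree down determines the c_i
solution: c_0 = -1, c_1 = 0, c_2 = 2

p(D) = -I + 2·D^2, i.e. c_0 = -1, c_1 = 0, c_2 = 2


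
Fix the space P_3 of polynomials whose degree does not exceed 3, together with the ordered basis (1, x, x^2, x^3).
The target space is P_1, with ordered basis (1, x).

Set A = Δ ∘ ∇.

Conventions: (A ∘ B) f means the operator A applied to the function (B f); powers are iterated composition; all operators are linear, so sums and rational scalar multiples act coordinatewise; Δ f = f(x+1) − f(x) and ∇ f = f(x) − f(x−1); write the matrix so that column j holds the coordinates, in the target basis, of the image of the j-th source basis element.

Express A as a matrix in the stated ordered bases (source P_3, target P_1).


image of 1: 0
image of x: 0
image of x^2: 2
image of x^3: 6x
each image's coordinates form column j of the matrix

the matrix is [[0, 0, 2, 0]; [0, 0, 0, 6]] (rows listed top to bottom)


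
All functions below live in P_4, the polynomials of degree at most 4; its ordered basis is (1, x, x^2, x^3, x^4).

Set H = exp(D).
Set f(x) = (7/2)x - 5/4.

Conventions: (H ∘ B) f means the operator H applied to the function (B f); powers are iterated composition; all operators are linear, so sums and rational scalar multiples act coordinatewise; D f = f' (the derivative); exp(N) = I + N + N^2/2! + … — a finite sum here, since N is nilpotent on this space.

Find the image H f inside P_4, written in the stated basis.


g(x) = (7/2)x + 9/4

order-1 term: 7/2
the series for exp(D) f terminates at order 1
exp(D) f = (7/2)x + 9/4


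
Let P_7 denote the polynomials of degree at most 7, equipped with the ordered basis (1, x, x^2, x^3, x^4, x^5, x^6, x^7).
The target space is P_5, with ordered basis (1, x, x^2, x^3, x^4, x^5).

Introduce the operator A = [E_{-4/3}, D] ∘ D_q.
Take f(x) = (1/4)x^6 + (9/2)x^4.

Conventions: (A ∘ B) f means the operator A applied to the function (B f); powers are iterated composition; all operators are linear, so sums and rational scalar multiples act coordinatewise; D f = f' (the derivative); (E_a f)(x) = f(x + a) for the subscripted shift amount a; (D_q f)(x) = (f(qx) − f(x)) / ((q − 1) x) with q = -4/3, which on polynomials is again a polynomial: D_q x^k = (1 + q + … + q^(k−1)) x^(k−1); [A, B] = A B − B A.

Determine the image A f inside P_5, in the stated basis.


the image equals g(x) = 0

D_q f = -(481/972)x^5 - (25/6)x^3
D D_q f = -(2405/972)x^4 - (25/2)x^2
E_{-4/3} D D_q f = -(2405/972)x^4 + (9620/729)x^3 - (56705/1458)x^2 + (372620/6561)x - 591320/19683
E_{-4/3} D_q f = -(481/972)x^5 + (2405/729)x^4 - (56705/4374)x^3 + (186310/6561)x^2 - (591320/19683)x + 706336/59049
D E_{-4/3} D_q f = -(2405/972)x^4 + (9620/729)x^3 - (56705/1458)x^2 + (372620/6561)x - 591320/19683
[E_{-4/3}, D] D_q f = 0


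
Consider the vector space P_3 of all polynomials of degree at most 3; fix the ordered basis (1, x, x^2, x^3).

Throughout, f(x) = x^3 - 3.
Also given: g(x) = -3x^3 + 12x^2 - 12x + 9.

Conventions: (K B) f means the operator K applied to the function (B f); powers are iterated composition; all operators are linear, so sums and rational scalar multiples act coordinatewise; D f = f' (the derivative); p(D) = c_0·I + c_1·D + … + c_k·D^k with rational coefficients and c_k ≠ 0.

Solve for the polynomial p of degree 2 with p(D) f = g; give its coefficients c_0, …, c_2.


D^0 f = x^3 - 3
D^1 f = 3x^2
D^2 f = 6x
matching coefficients of g against c_0 f + c_1 Df + … from the top degree down determines the c_i
solution: c_0 = -3, c_1 = 4, c_2 = -2

p(D) = -3·I + 4·D − 2·D^2, i.e. c_0 = -3, c_1 = 4, c_2 = -2


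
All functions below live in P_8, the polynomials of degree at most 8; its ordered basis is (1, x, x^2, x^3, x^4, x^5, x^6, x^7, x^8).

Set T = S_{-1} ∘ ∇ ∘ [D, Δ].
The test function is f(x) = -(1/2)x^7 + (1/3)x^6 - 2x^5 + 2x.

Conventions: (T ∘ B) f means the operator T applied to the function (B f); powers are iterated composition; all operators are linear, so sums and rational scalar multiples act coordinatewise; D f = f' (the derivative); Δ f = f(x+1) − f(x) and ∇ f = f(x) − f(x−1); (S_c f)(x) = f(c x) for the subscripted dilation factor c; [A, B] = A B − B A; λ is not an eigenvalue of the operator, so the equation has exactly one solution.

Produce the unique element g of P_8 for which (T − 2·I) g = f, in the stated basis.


g(x) = (1/4)x^7 - (1/6)x^6 + x^5 - x

write g with unknown coordinates in the stated basis and equate coefficients in (T − 2·I) g = f
solving from the highest basis element down gives g = (1/4)x^7 - (1/6)x^6 + x^5 - x
check: T g = 0
so T g − 2·g = -(1/2)x^7 + (1/3)x^6 - 2x^5 + 2x = f ✓


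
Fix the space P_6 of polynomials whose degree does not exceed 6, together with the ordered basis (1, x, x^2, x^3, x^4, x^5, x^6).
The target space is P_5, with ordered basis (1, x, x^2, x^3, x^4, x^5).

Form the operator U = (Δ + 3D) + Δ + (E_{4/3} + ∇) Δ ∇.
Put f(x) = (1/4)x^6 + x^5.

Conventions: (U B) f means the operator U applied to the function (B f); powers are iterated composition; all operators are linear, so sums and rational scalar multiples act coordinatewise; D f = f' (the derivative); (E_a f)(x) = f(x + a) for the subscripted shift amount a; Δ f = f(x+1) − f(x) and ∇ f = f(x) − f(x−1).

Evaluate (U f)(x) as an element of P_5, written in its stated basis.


the image equals g(x) = (15/2)x^5 + 40x^4 + 120x^3 + 210x^2 + (1852/9)x + 1042/9

Δ f = (3/2)x^5 + (35/4)x^4 + 15x^3 + (55/4)x^2 + (13/2)x + 5/4
D f = (3/2)x^5 + 5x^4
(3D) f = (9/2)x^5 + 15x^4
(Δ + 3D) f = 6x^5 + (95/4)x^4 + 15x^3 + (55/4)x^2 + (13/2)x + 5/4
Δ f = (3/2)x^5 + (35/4)x^4 + 15x^3 + (55/4)x^2 + (13/2)x + 5/4
∇ f = (3/2)x^5 + (5/4)x^4 - 5x^3 + (25/4)x^2 - (7/2)x + 3/4
Δ ∇ f = (15/2)x^4 + 20x^3 + (15/2)x^2 + 10x + 1/2
E_{4/3} (Δ ∇) f = (15/2)x^4 + 60x^3 + (335/2)x^2 + (1870/9)x + 1769/18
∇ (Δ ∇) f = 30x^3 + 15x^2 - 15x + 15
(E_{4/3} + ∇) (Δ ∇) f = (15/2)x^4 + 90x^3 + (365/2)x^2 + (1735/9)x + 2039/18
((Δ + 3D) + Δ + (E_{4/3} + ∇) Δ ∇) f = (15/2)x^5 + 40x^4 + 120x^3 + 210x^2 + (1852/9)x + 1042/9


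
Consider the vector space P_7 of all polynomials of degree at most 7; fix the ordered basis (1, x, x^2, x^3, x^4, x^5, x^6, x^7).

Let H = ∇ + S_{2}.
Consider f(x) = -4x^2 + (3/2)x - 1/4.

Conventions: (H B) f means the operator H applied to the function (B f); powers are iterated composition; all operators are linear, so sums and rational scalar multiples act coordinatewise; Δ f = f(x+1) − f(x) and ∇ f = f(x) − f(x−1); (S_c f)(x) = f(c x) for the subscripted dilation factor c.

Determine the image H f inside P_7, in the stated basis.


g(x) = -16x^2 - 5x + 21/4

∇ f = -8x + 11/2
S_{2} f = -16x^2 + 3x - 1/4
(∇ + S_{2}) f = -16x^2 - 5x + 21/4


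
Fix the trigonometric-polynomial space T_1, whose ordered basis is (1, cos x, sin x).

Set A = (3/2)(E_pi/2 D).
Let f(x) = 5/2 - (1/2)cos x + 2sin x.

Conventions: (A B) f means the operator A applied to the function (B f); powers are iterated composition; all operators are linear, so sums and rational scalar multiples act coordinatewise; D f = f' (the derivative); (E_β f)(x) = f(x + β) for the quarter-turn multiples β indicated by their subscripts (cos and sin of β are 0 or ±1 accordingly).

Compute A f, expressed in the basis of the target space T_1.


D f = 2cos x + (1/2)sin x
E_pi/2 D f = (1/2)cos x - 2sin x
((3/2)(E_pi/2 D)) f = (3/4)cos x - 3sin x

the image equals g(x) = (3/4)cos x - 3sin x


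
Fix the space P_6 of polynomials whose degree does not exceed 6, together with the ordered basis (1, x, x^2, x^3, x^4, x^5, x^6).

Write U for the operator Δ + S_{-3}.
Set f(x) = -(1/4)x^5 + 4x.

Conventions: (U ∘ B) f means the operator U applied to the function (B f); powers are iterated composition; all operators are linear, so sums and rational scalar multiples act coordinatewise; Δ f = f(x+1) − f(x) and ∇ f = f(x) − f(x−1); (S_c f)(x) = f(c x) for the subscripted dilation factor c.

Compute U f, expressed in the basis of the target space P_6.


the result is g(x) = (243/4)x^5 - (5/4)x^4 - (5/2)x^3 - (5/2)x^2 - (53/4)x + 15/4

Δ f = -(5/4)x^4 - (5/2)x^3 - (5/2)x^2 - (5/4)x + 15/4
S_{-3} f = (243/4)x^5 - 12x
(Δ + S_{-3}) f = (243/4)x^5 - (5/4)x^4 - (5/2)x^3 - (5/2)x^2 - (53/4)x + 15/4


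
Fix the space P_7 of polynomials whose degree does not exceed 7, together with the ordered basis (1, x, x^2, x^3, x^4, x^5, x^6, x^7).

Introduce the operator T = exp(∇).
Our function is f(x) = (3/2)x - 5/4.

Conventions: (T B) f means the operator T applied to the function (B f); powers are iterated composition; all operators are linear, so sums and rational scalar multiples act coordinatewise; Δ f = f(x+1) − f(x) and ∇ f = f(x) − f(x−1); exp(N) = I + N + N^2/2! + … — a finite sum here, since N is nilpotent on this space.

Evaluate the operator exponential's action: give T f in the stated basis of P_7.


order-1 term: 3/2
the series for exp(∇) f terminates at order 1
exp(∇) f = (3/2)x + 1/4

the result is g(x) = (3/2)x + 1/4


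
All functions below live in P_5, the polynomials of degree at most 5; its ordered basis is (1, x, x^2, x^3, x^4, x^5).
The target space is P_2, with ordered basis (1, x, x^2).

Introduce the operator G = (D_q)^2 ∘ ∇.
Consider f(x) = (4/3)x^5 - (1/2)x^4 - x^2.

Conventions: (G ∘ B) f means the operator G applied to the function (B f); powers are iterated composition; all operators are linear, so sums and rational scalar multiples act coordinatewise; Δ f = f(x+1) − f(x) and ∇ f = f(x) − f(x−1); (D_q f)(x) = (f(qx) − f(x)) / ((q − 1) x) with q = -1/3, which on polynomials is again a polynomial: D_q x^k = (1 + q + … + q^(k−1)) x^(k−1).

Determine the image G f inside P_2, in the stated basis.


∇ f = (20/3)x^4 - (46/3)x^3 + (49/3)x^2 - (32/3)x + 17/6
D_q ∇ f = (400/81)x^3 - (322/27)x^2 + (98/9)x - 32/3
D_q D_q ∇ f = (2800/729)x^2 - (644/81)x + 98/9

the result is g(x) = (2800/729)x^2 - (644/81)x + 98/9


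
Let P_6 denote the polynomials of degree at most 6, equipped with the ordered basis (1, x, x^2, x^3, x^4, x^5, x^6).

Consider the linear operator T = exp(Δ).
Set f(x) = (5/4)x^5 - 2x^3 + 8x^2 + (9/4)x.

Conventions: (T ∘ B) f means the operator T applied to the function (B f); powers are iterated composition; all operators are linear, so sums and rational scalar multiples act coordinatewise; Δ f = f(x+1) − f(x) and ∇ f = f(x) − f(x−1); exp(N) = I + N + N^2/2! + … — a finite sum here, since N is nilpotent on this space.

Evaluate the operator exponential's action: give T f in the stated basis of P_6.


order-1 term: (25/4)x^4 + (25/2)x^3 + (13/2)x^2 + (65/4)x + 19/2
order-2 term: (25/2)x^3 + (75/2)x^2 + (151/4)x + 83/4
order-3 term: (25/2)x^2 + (75/2)x + 117/4
order-4 term: (25/4)x + 25/2
order-5 term: 5/4
the series for exp(Δ) f terminates at order 5
exp(Δ) f = (5/4)x^5 + (25/4)x^4 + 23x^3 + (129/2)x^2 + 100x + 293/4

the result is g(x) = (5/4)x^5 + (25/4)x^4 + 23x^3 + (129/2)x^2 + 100x + 293/4


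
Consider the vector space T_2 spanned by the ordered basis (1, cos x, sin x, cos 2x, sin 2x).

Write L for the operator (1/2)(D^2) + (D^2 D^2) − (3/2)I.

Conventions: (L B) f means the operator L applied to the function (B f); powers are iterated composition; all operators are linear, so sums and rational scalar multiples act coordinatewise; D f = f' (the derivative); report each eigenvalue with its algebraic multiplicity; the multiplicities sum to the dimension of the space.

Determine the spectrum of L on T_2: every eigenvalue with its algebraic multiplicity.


image of 1: -3/2
image of cos x: -cos x
image of sin x: -sin x
image of cos 2x: (25/2)cos 2x
image of sin 2x: (25/2)sin 2x
the matrix is diagonal; its diagonal is (-3/2, -1, -1, 25/2, 25/2)
for a triangular matrix the eigenvalues are the diagonal entries, with algebraic multiplicity their repetition count

λ = -3/2 (multiplicity 1), λ = -1 (multiplicity 2), λ = 25/2 (multiplicity 2)


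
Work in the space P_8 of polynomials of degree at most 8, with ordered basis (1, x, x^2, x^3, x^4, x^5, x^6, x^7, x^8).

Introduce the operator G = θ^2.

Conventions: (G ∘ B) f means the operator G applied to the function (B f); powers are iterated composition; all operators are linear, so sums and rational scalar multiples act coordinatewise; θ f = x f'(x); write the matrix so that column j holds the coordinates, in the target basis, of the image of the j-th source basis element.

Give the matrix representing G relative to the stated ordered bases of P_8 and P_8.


image of 1: 0
image of x: x
image of x^2: 4x^2
image of x^3: 9x^3
image of x^4: 16x^4
image of x^5: 25x^5
image of x^6: 36x^6
image of x^7: 49x^7
image of x^8: 64x^8
each image's coordinates form column j of the matrix

the matrix is [[0, 0, 0, 0, 0, 0, 0, 0, 0]; [0, 1, 0, 0, 0, 0, 0, 0, 0]; [0, 0, 4, 0, 0, 0, 0, 0, 0]; [0, 0, 0, 9, 0, 0, 0, 0, 0]; [0, 0, 0, 0, 16, 0, 0, 0, 0]; [0, 0, 0, 0, 0, 25, 0, 0, 0]; [0, 0, 0, 0, 0, 0, 36, 0, 0]; [0, 0, 0, 0, 0, 0, 0, 49, 0]; [0, 0, 0, 0, 0, 0, 0, 0, 64]] (rows listed top to bottom)


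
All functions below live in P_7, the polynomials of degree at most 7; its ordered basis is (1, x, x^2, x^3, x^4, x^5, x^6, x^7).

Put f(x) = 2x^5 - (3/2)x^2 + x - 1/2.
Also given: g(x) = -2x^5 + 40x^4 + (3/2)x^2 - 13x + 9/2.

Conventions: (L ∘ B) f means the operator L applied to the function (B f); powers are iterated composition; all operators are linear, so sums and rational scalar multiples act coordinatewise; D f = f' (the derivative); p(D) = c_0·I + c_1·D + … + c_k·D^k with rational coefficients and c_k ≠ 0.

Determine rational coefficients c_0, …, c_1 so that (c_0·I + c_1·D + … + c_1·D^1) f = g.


p(D) = -I + 4·D, i.e. c_0 = -1, c_1 = 4

D^0 f = 2x^5 - (3/2)x^2 + x - 1/2
D^1 f = 10x^4 - 3x + 1
matching coefficients of g against c_0 f + c_1 Df + … from the top degree down determines the c_i
solution: c_0 = -1, c_1 = 4


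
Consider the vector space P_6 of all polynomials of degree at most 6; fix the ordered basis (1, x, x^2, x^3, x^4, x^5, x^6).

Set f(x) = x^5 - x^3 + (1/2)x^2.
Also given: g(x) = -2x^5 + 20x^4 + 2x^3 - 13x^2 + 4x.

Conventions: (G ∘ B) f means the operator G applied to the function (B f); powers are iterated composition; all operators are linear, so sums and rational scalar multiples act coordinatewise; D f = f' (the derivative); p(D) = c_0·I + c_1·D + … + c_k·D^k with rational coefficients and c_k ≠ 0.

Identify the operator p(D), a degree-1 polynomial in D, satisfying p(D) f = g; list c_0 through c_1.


D^0 f = x^5 - x^3 + (1/2)x^2
D^1 f = 5x^4 - 3x^2 + x
matching coefficients of g against c_0 f + c_1 Df + … from the top degree down determines the c_i
solution: c_0 = -2, c_1 = 4

p(D) = -2·I + 4·D, i.e. c_0 = -2, c_1 = 4


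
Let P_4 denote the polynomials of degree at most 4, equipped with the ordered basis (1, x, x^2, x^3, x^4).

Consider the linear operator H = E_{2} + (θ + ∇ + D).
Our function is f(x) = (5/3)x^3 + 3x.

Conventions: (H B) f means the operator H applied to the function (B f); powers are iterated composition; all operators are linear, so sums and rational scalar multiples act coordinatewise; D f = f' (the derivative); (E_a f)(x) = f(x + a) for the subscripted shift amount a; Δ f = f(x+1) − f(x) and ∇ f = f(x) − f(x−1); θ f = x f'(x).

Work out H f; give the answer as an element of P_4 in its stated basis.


the result is g(x) = (20/3)x^3 + 20x^2 + 21x + 27

E_{2} f = (5/3)x^3 + 10x^2 + 23x + 58/3
θ f = 5x^3 + 3x
∇ f = 5x^2 - 5x + 14/3
D f = 5x^2 + 3
(θ + ∇ + D) f = 5x^3 + 10x^2 - 2x + 23/3
(E_{2} + (θ + ∇ + D)) f = (20/3)x^3 + 20x^2 + 21x + 27


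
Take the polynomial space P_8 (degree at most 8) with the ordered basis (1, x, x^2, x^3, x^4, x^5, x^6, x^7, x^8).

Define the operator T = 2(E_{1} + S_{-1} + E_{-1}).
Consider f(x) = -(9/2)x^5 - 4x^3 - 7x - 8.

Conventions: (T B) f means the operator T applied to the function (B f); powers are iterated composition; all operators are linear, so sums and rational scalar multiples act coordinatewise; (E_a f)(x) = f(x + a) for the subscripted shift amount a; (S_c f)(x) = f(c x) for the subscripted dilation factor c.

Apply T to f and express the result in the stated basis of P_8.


E_{1} f = -(9/2)x^5 - (45/2)x^4 - 49x^3 - 57x^2 - (83/2)x - 47/2
S_{-1} f = (9/2)x^5 + 4x^3 + 7x - 8
E_{-1} f = -(9/2)x^5 + (45/2)x^4 - 49x^3 + 57x^2 - (83/2)x + 15/2
(E_{1} + S_{-1} + E_{-1}) f = -(9/2)x^5 - 94x^3 - 76x - 24
(2(E_{1} + S_{-1} + E_{-1})) f = -9x^5 - 188x^3 - 152x - 48

g(x) = -9x^5 - 188x^3 - 152x - 48


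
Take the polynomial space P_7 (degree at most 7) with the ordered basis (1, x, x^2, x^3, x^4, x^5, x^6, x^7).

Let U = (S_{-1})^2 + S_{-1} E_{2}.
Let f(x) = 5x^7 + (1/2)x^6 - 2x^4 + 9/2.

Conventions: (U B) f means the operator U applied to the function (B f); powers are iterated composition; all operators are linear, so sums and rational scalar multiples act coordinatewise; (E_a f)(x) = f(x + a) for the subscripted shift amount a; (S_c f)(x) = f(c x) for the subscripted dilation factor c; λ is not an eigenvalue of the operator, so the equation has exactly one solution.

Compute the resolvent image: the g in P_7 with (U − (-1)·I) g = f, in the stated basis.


write g with unknown coordinates in the stated basis and equate coefficients in (U − (-1)·I) g = f
solving from the highest basis element down gives g = 5x^7 - (139/6)x^6 + 142x^5 - (1432/3)x^4 + (2864/3)x^3 - 1144x^2 + (2272/3)x - 1271/6
check: U g = (71/3)x^6 - 142x^5 + (1426/3)x^4 - (2864/3)x^3 + 1144x^2 - (2272/3)x + 649/3
so U g − (-1)·g = 5x^7 + (1/2)x^6 - 2x^4 + 9/2 = f ✓

g(x) = 5x^7 - (139/6)x^6 + 142x^5 - (1432/3)x^4 + (2864/3)x^3 - 1144x^2 + (2272/3)x - 1271/6


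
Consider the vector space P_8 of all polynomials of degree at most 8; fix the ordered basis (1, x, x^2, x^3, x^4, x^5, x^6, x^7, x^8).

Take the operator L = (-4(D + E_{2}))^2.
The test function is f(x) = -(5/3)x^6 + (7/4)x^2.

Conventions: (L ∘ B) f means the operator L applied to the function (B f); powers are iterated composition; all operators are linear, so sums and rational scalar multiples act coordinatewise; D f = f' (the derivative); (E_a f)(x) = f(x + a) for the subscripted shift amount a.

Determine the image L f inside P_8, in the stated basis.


the result is g(x) = -(80/3)x^6 - 960x^5 - 10400x^4 - (140800/3)x^3 - 127972x^2 - 189104x - 356216/3

D f = -10x^5 + (7/2)x
E_{2} f = -(5/3)x^6 - 20x^5 - 100x^4 - (800/3)x^3 - (1593/4)x^2 - 313x - 299/3
(D + E_{2}) f = -(5/3)x^6 - 30x^5 - 100x^4 - (800/3)x^3 - (1593/4)x^2 - (619/2)x - 299/3
(-4(D + E_{2})) f = (20/3)x^6 + 120x^5 + 400x^4 + (3200/3)x^3 + 1593x^2 + 1238x + 1196/3
D (-4(D + E_{2})) f = 40x^5 + 600x^4 + 1600x^3 + 3200x^2 + 3186x + 1238
E_{2} (-4(D + E_{2})) f = (20/3)x^6 + 200x^5 + 2000x^4 + (30400/3)x^3 + 28793x^2 + 44090x + 85340/3
(D + E_{2}) (-4(D + E_{2})) f = (20/3)x^6 + 240x^5 + 2600x^4 + (35200/3)x^3 + 31993x^2 + 47276x + 89054/3
(-4(D + E_{2})) (-4(D + E_{2})) f = -(80/3)x^6 - 960x^5 - 10400x^4 - (140800/3)x^3 - 127972x^2 - 189104x - 356216/3


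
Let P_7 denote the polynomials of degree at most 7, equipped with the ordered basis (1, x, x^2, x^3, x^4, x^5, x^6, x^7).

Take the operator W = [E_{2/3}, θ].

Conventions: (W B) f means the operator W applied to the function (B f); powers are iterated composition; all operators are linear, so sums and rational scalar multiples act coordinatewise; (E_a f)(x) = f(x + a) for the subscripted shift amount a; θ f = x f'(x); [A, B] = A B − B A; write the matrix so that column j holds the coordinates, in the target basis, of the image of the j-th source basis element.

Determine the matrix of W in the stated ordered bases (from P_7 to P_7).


the matrix is [[0, 2/3, 8/9, 8/9, 64/81, 160/243, 128/243, 896/2187]; [0, 0, 4/3, 8/3, 32/9, 320/81, 320/81, 896/243]; [0, 0, 0, 2, 16/3, 80/9, 320/27, 1120/81]; [0, 0, 0, 0, 8/3, 80/9, 160/9, 2240/81]; [0, 0, 0, 0, 0, 10/3, 40/3, 280/9]; [0, 0, 0, 0, 0, 0, 4, 56/3]; [0, 0, 0, 0, 0, 0, 0, 14/3]; [0, 0, 0, 0, 0, 0, 0, 0]] (rows listed top to bottom)

image of 1: 0
image of x: 2/3
image of x^2: (4/3)x + 8/9
image of x^3: 2x^2 + (8/3)x + 8/9
image of x^4: (8/3)x^3 + (16/3)x^2 + (32/9)x + 64/81
image of x^5: (10/3)x^4 + (80/9)x^3 + (80/9)x^2 + (320/81)x + 160/243
image of x^6: 4x^5 + (40/3)x^4 + (160/9)x^3 + (320/27)x^2 + (320/81)x + 128/243
image of x^7: (14/3)x^6 + (56/3)x^5 + (280/9)x^4 + (2240/81)x^3 + (1120/81)x^2 + (896/243)x + 896/2187
each image's coordinates form column j of the matrix


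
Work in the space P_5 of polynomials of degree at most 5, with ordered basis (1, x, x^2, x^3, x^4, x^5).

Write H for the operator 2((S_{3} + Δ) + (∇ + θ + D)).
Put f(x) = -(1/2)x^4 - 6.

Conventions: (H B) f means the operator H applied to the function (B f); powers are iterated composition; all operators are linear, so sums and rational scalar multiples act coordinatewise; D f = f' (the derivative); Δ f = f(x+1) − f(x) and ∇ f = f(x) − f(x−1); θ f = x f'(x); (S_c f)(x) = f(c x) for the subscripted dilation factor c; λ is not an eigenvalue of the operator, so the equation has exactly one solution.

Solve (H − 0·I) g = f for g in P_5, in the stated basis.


the image equals g(x) = -(1/340)x^4 + (1/850)x^3 - (9/9350)x^2 + (137/18700)x - 11311/3740

write g with unknown coordinates in the stated basis and equate coefficients in (H − 0·I) g = f
solving from the highest basis element down gives g = -(1/340)x^4 + (1/850)x^3 - (9/9350)x^2 + (137/18700)x - 11311/3740
check: H g = -(1/2)x^4 - 6
so H g − 0·g = -(1/2)x^4 - 6 = f ✓


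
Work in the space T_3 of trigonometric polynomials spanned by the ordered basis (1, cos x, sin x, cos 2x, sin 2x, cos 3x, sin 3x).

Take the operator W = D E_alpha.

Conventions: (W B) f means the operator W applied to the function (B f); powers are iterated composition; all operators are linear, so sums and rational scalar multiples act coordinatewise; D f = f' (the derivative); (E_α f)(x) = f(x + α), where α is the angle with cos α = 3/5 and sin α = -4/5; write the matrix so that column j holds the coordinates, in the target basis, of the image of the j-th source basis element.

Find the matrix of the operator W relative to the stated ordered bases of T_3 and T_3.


the matrix is [[0, 0, 0, 0, 0, 0, 0]; [0, 4/5, 3/5, 0, 0, 0, 0]; [0, -3/5, 4/5, 0, 0, 0, 0]; [0, 0, 0, 48/25, -14/25, 0, 0]; [0, 0, 0, 14/25, 48/25, 0, 0]; [0, 0, 0, 0, 0, 132/125, -351/125]; [0, 0, 0, 0, 0, 351/125, 132/125]] (rows listed top to bottom)

image of 1: 0
image of cos x: (4/5)cos x - (3/5)sin x
image of sin x: (3/5)cos x + (4/5)sin x
image of cos 2x: (48/25)cos 2x + (14/25)sin 2x
image of sin 2x: -(14/25)cos 2x + (48/25)sin 2x
image of cos 3x: (132/125)cos 3x + (351/125)sin 3x
image of sin 3x: -(351/125)cos 3x + (132/125)sin 3x
each image's coordinates form column j of the matrix


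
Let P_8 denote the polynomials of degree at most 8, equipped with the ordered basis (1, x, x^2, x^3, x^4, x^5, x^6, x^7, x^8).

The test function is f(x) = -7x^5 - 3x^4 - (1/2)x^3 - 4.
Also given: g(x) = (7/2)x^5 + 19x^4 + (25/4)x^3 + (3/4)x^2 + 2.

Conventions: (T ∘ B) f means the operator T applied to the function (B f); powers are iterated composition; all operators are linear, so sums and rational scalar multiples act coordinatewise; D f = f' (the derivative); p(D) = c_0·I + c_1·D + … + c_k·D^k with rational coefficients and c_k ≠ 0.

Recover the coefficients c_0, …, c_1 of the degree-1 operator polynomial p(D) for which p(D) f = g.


D^0 f = -7x^5 - 3x^4 - (1/2)x^3 - 4
D^1 f = -35x^4 - 12x^3 - (3/2)x^2
matching coefficients of g against c_0 f + c_1 Df + … from the top degree down determines the c_i
solution: c_0 = -1/2, c_1 = -1/2

c_0 = -1/2, c_1 = -1/2


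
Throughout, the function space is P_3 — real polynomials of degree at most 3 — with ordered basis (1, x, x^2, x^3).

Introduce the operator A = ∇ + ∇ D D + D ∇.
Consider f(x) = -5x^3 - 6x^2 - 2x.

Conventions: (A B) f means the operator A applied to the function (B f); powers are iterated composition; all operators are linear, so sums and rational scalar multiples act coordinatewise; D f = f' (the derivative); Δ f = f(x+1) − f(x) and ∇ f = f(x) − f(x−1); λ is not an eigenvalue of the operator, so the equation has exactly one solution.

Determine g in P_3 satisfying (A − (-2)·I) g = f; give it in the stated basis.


g(x) = -(5/2)x^3 + (3/4)x^2 + 2x + 29/8

write g with unknown coordinates in the stated basis and equate coefficients in (A − (-2)·I) g = f
solving from the highest basis element down gives g = -(5/2)x^3 + (3/4)x^2 + 2x + 29/8
check: A g = -(15/2)x^2 - 6x - 29/4
so A g − (-2)·g = -5x^3 - 6x^2 - 2x = f ✓


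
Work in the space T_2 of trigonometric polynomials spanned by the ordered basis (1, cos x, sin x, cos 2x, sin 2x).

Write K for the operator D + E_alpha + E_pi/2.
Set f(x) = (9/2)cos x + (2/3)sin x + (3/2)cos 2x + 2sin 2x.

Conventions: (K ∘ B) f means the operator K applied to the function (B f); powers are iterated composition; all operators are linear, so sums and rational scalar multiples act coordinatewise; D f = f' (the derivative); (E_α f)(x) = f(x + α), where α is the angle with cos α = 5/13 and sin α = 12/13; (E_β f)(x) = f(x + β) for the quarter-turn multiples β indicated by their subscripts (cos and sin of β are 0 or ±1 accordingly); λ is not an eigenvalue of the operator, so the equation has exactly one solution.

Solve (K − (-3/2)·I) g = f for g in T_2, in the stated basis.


write g with unknown coordinates in the stated basis and equate coefficients in (K − (-3/2)·I) g = f
solving from the highest basis element down gives g = (1019/1887)cos x + (2248/1887)sin x - (3871/4993)cos 2x + (2472/4993)sin 2x
check: K g = (2321/629)cos x - (2114/1887)sin x + (13296/4993)cos 2x + (6278/4993)sin 2x
so K g − (-3/2)·g = (9/2)cos x + (2/3)sin x + (3/2)cos 2x + 2sin 2x = f ✓

the result is g(x) = (1019/1887)cos x + (2248/1887)sin x - (3871/4993)cos 2x + (2472/4993)sin 2x


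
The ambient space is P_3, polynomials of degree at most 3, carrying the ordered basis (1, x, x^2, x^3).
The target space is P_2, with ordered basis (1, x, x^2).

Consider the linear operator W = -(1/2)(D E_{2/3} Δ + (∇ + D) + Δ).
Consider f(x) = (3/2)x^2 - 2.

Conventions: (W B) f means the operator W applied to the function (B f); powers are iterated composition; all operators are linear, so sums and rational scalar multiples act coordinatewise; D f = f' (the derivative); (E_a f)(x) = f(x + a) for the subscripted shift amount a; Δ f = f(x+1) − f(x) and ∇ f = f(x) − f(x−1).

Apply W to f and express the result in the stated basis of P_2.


Δ f = 3x + 3/2
E_{2/3} Δ f = 3x + 7/2
D E_{2/3} Δ f = 3
∇ f = 3x - 3/2
D f = 3x
(∇ + D) f = 6x - 3/2
Δ f = 3x + 3/2
(D E_{2/3} Δ + (∇ + D) + Δ) f = 9x + 3
(-(1/2)(D E_{2/3} Δ + (∇ + D) + Δ)) f = -(9/2)x - 3/2

g(x) = -(9/2)x - 3/2


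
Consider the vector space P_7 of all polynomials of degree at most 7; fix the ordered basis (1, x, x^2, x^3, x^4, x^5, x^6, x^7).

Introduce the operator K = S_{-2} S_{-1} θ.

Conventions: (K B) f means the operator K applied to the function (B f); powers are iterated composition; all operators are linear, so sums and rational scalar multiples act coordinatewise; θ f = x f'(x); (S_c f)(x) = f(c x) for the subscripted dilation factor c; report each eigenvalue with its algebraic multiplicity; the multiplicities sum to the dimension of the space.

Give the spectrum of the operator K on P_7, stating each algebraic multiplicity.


image of 1: 0
image of x: 2x
image of x^2: 8x^2
image of x^3: 24x^3
image of x^4: 64x^4
image of x^5: 160x^5
image of x^6: 384x^6
image of x^7: 896x^7
the matrix is upper triangular; its diagonal is (0, 2, 8, 24, 64, 160, 384, 896)
for a triangular matrix the eigenvalues are the diagonal entries, with algebraic multiplicity their repetition count

λ = 0 (multiplicity 1), λ = 2 (multiplicity 1), λ = 8 (multiplicity 1), λ = 24 (multiplicity 1), λ = 64 (multiplicity 1), λ = 160 (multiplicity 1), λ = 384 (multiplicity 1), λ = 896 (multiplicity 1)


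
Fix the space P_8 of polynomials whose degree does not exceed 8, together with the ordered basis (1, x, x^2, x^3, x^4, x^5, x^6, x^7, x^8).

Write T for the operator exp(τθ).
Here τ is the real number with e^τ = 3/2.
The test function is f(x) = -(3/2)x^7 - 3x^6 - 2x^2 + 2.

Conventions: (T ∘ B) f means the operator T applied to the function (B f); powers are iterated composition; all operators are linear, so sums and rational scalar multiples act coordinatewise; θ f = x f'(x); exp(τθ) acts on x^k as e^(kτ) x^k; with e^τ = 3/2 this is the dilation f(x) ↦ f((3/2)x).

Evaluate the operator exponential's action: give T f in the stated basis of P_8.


exp(τθ) x^k = e^(kτ) x^k; with e^τ = 3/2 this sends x^k to (3/2)^k x^k
x^2 ↦ 9/4 x^2
x^6 ↦ 729/64 x^6
x^7 ↦ 2187/128 x^7
applying this coordinatewise to f: exp(τθ) f = -(6561/256)x^7 - (2187/64)x^6 - (9/2)x^2 + 2

the result is g(x) = -(6561/256)x^7 - (2187/64)x^6 - (9/2)x^2 + 2


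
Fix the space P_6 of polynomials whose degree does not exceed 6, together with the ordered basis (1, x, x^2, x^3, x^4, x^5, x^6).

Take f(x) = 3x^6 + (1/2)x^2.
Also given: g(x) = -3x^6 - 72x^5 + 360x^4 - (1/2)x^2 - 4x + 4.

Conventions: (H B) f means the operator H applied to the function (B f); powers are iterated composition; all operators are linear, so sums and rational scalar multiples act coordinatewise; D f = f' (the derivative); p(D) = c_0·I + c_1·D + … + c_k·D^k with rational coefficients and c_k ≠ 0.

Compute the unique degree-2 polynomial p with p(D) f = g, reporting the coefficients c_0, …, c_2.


p(D) = -I − 4·D + 4·D^2, i.e. c_0 = -1, c_1 = -4, c_2 = 4

D^0 f = 3x^6 + (1/2)x^2
D^1 f = 18x^5 + x
D^2 f = 90x^4 + 1
matching coefficients of g against c_0 f + c_1 Df + … from the top degree down determines the c_i
solution: c_0 = -1, c_1 = -4, c_2 = 4


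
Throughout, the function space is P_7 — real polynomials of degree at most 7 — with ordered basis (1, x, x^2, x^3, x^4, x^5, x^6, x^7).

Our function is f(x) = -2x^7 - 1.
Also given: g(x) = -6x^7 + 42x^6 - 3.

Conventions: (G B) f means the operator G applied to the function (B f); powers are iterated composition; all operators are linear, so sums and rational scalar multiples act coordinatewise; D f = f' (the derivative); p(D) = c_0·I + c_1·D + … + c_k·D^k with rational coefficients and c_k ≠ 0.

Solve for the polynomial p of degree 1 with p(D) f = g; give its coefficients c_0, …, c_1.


p(D) = 3·I − 3·D, i.e. c_0 = 3, c_1 = -3

D^0 f = -2x^7 - 1
D^1 f = -14x^6
matching coefficients of g against c_0 f + c_1 Df + … from the top degree down determines the c_i
solution: c_0 = 3, c_1 = -3
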